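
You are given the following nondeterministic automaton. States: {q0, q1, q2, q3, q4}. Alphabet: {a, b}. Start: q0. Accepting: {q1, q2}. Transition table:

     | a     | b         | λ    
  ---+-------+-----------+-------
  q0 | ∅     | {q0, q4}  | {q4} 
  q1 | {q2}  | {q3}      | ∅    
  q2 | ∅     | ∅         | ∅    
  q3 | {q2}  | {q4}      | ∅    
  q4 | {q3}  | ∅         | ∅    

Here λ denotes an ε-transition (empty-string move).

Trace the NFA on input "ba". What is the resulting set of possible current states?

{q3}

Start: ε-closure({q0}) = {q0, q4}.
Read 'b': q0→{q0, q4}, q4→∅; now {q0, q4}.
Read 'a': q0→∅, q4→{q3}; now {q3}.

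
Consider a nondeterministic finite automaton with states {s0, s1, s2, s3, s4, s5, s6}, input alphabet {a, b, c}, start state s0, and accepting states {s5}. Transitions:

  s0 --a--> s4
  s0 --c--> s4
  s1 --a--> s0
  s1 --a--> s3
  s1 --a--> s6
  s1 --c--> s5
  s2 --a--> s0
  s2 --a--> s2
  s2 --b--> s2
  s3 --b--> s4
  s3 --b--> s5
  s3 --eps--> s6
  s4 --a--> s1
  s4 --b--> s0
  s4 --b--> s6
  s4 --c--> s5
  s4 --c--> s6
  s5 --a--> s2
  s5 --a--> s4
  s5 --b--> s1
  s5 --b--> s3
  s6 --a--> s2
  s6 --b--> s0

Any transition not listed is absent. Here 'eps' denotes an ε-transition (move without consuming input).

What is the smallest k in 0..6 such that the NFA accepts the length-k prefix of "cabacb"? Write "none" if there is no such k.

Start in {s0}.
Read 'c': {s0} → {s4}.
Read 'a': {s4} → {s1}.
Read 'b': {s1} → ∅.
The set is empty and remains empty for the remaining 3 symbols.
No reachable set along the way intersects F.

none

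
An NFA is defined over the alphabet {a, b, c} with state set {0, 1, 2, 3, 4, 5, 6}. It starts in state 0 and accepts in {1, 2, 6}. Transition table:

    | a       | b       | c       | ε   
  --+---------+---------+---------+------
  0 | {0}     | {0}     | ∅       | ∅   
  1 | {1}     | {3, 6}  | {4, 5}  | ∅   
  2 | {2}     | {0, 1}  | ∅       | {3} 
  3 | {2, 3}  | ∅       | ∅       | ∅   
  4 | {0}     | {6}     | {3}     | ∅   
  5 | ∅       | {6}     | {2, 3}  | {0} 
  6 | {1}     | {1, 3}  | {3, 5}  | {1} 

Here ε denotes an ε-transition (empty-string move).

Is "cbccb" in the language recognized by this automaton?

Start in {0}.
Read 'c': 0→∅; now ∅.
The set is empty and remains empty for the remaining 4 symbols.
The final set ∅ contains no accepting state.

No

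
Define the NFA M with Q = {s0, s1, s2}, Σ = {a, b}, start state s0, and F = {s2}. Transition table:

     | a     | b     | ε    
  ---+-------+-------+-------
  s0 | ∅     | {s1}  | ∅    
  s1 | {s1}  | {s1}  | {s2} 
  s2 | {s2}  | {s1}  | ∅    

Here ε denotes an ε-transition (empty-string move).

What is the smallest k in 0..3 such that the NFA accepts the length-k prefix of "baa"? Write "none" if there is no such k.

1

Start in {s0}.
Read 'b': {s0} → {s1, s2}.
None of the earlier sets intersect F, but {s1, s2} does.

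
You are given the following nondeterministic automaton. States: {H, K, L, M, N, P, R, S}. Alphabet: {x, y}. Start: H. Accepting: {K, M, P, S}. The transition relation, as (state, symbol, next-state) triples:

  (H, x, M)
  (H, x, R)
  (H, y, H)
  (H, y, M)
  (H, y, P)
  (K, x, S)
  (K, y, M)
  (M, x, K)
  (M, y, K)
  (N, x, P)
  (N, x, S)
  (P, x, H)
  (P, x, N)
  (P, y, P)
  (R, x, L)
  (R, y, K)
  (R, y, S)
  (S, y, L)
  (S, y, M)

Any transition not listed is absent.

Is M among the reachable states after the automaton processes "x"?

Yes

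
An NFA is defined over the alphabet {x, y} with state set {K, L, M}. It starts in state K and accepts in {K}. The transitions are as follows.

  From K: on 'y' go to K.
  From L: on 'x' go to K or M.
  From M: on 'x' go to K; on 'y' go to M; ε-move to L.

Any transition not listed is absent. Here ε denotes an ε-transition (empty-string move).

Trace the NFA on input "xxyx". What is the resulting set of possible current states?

∅

Start in {K}.
Read 'x': {K} → ∅.
The set is empty and remains empty for the remaining 3 symbols.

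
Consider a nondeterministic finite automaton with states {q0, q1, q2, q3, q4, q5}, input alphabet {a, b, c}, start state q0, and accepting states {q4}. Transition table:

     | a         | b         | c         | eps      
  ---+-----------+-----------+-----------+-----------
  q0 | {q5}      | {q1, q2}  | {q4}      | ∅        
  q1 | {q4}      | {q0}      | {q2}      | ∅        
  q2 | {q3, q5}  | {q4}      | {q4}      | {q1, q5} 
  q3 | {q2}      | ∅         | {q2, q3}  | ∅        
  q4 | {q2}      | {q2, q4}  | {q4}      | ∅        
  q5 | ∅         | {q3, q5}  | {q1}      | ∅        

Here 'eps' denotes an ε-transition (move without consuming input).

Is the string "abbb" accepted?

No

Start in {q0}.
Read 'a': q0→{q5}; now {q5}.
Read 'b': q5→{q3, q5}; now {q3, q5}.
Read 'b': q3→∅, q5→{q3, q5}; now {q3, q5}.
Read 'b': q3→∅, q5→{q3, q5}; now {q3, q5}.
The final set {q3, q5} contains no accepting state.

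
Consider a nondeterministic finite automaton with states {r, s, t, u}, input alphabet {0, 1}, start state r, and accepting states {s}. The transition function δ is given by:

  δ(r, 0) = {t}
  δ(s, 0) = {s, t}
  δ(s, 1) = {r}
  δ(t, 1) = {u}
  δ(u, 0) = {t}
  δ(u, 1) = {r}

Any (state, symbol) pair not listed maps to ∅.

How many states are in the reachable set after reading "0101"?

1

Start in {r}.
Read '0': {r} → {t}.
Read '1': {t} → {u}.
Read '0': {u} → {t}.
Read '1': {t} → {u}.
That set has 1 state.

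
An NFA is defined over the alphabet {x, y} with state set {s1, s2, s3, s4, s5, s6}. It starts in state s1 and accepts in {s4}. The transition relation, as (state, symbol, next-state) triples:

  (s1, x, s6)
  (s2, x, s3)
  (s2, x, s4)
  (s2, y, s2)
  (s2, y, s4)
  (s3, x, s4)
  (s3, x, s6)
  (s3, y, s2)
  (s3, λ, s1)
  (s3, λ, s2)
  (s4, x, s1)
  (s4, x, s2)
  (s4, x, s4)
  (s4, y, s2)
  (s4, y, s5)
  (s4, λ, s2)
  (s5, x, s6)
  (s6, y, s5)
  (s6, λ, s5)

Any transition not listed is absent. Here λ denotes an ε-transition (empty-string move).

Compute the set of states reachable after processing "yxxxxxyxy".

∅

Start in {s1}.
Read 'y': {s1} → ∅.
The set is empty and remains empty for the remaining 8 symbols.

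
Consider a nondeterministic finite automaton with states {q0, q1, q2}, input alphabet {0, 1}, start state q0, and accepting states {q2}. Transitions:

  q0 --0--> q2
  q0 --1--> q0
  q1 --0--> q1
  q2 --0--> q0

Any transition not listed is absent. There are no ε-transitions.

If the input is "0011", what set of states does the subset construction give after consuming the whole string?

Start in {q0}.
Read '0': {q0} → {q2}.
Read '0': {q2} → {q0}.
Read '1': {q0} → {q0}.
Read '1': {q0} → {q0}.

{q0}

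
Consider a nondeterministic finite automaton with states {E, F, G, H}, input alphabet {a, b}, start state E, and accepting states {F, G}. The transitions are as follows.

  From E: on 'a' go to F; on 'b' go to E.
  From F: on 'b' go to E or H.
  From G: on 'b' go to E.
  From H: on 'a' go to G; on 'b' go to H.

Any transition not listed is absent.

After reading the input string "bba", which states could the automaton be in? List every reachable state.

{F}

Start in {E}.
Read 'b': {E} → {E}.
Read 'b': {E} → {E}.
Read 'a': {E} → {F}.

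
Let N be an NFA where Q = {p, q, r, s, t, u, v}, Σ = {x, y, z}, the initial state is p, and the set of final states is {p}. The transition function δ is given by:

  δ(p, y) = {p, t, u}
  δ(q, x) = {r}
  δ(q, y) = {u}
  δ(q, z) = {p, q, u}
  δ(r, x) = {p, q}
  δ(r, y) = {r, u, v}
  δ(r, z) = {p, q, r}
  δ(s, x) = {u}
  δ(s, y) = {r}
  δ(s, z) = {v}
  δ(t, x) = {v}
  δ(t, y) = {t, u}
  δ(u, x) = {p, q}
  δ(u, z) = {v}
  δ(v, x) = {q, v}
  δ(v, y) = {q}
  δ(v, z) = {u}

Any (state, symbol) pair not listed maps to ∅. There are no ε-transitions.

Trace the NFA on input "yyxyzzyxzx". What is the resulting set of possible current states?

Start in {p}.
Read 'y': p→{p, t, u}; now {p, t, u}.
Read 'y': p→{p, t, u}, t→{t, u}, u→∅; now {p, t, u}.
Read 'x': p→∅, t→{v}, u→{p, q}; now {p, q, v}.
Read 'y': p→{p, t, u}, q→{u}, v→{q}; now {p, q, t, u}.
Read 'z': p→∅, q→{p, q, u}, t→∅, u→{v}; now {p, q, u, v}.
Read 'z': p→∅, q→{p, q, u}, u→{v}, v→{u}; now {p, q, u, v}.
Read 'y': p→{p, t, u}, q→{u}, u→∅, v→{q}; now {p, q, t, u}.
Read 'x': p→∅, q→{r}, t→{v}, u→{p, q}; now {p, q, r, v}.
Read 'z': p→∅, q→{p, q, u}, r→{p, q, r}, v→{u}; now {p, q, r, u}.
Read 'x': p→∅, q→{r}, r→{p, q}, u→{p, q}; now {p, q, r}.

{p, q, r}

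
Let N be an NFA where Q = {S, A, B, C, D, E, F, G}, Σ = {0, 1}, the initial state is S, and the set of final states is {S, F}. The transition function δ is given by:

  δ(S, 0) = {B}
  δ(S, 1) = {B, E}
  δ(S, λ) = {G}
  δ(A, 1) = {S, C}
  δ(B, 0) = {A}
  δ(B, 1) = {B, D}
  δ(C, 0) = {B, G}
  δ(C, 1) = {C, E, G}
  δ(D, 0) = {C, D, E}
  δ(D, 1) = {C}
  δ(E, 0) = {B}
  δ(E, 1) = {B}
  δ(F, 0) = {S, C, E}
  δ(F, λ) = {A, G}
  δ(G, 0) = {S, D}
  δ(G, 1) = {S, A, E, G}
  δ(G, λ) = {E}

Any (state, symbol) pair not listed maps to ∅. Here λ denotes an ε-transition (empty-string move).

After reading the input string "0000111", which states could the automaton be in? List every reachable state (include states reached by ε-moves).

{S, A, B, C, D, E, G}

Start: ε-closure({S}) = {S, E, G}.
Read '0': S→{B}, E→{B}, G→{S, D}; union {S, B, D}; ε-closure = {S, B, D, E, G}.
Read '0': S→{B}, B→{A}, D→{C, D, E}, E→{B}, G→{S, D}; union {S, A, B, C, D, E}; ε-closure = {S, A, B, C, D, E, G}.
Read '0': S→{B}, A→∅, B→{A}, C→{B, G}, D→{C, D, E}, E→{B}, G→{S, D}; now {S, A, B, C, D, E, G}.
Read '0': S→{B}, A→∅, B→{A}, C→{B, G}, D→{C, D, E}, E→{B}, G→{S, D}; now {S, A, B, C, D, E, G}.
Read '1': S→{B, E}, A→{S, C}, B→{B, D}, C→{C, E, G}, D→{C}, E→{B}, G→{S, A, E, G}; now {S, A, B, C, D, E, G}.
Read '1': S→{B, E}, A→{S, C}, B→{B, D}, C→{C, E, G}, D→{C}, E→{B}, G→{S, A, E, G}; now {S, A, B, C, D, E, G}.
Read '1': S→{B, E}, A→{S, C}, B→{B, D}, C→{C, E, G}, D→{C}, E→{B}, G→{S, A, E, G}; now {S, A, B, C, D, E, G}.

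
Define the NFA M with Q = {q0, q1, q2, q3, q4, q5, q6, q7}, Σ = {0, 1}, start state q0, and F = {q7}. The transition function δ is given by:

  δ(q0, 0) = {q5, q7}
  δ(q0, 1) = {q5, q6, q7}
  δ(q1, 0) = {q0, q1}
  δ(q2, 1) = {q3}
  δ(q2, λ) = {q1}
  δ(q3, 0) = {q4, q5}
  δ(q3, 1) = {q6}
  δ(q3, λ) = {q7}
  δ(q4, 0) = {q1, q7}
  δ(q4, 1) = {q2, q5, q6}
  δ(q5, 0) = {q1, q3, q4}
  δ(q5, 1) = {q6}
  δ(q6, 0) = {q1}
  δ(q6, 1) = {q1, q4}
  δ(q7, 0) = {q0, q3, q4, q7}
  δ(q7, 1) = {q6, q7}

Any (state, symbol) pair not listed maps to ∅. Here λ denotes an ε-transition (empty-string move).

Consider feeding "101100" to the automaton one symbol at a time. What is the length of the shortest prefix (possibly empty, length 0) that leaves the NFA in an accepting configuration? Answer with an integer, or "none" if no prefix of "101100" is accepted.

Start in {q0}.
Read '1': q0→{q5, q6, q7}; now {q5, q6, q7}.
None of the earlier sets intersect F, but {q5, q6, q7} does.

1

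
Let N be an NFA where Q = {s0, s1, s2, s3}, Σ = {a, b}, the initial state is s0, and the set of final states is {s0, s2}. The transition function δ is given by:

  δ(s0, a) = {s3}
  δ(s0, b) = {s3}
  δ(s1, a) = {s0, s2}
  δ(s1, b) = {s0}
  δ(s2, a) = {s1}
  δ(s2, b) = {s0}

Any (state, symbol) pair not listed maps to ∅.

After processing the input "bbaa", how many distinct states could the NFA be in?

0

Start in {s0}.
Read 'b': {s0} → {s3}.
Read 'b': {s3} → ∅.
The set is empty and remains empty for the remaining 2 symbols.
That set has 0 states.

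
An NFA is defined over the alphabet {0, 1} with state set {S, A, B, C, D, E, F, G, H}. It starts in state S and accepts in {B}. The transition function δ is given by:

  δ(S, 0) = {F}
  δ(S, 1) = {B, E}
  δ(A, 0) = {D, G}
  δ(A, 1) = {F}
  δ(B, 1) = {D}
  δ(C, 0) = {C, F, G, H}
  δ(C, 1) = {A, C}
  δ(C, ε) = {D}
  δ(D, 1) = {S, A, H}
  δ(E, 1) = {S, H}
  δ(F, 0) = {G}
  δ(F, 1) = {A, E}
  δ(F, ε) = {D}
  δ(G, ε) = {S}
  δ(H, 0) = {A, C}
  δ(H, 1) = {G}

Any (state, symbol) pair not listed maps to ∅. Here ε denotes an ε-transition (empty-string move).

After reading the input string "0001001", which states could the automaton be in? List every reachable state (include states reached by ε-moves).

{S, A, B, C, D, E, G, H}

Start in {S}.
Read '0': S→{F}; union {F}; ε-closure = {D, F}.
Read '0': D→∅, F→{G}; union {G}; ε-closure = {S, G}.
Read '0': S→{F}, G→∅; union {F}; ε-closure = {D, F}.
Read '1': D→{S, A, H}, F→{A, E}; now {S, A, E, H}.
Read '0': S→{F}, A→{D, G}, E→∅, H→{A, C}; union {A, C, D, F, G}; ε-closure = {S, A, C, D, F, G}.
Read '0': S→{F}, A→{D, G}, C→{C, F, G, H}, D→∅, F→{G}, G→∅; union {C, D, F, G, H}; ε-closure = {S, C, D, F, G, H}.
Read '1': S→{B, E}, C→{A, C}, D→{S, A, H}, F→{A, E}, G→∅, H→{G}; union {S, A, B, C, E, G, H}; ε-closure = {S, A, B, C, D, E, G, H}.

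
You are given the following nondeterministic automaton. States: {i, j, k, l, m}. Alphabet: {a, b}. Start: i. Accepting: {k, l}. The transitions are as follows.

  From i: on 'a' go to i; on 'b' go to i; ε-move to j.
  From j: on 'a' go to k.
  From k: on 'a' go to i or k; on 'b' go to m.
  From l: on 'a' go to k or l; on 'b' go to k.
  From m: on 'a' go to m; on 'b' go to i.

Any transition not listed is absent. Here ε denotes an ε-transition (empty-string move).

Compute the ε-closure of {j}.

{j}

Begin with {j}.
No ε-moves leave this set, so the closure equals the set itself.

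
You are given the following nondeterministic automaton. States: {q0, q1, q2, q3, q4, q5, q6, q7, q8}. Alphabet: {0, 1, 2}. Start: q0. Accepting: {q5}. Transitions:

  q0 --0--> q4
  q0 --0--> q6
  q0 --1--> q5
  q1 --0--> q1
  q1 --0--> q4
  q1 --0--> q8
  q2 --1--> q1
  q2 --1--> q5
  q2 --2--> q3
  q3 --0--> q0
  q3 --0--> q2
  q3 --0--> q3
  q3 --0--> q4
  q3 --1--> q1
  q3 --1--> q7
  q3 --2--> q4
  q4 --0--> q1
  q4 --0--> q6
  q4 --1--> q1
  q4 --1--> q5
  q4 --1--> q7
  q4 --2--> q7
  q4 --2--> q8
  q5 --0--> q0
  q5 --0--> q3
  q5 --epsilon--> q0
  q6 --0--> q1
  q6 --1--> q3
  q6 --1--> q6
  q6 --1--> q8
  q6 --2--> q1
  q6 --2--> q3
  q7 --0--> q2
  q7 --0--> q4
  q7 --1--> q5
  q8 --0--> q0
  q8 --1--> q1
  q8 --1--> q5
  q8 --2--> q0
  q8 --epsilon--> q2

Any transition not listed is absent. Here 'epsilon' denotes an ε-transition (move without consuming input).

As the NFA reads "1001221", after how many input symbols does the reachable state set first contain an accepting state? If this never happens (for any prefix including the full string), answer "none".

1

Start in {q0}.
Read '1': q0→{q5}; union {q5}; ε-closure = {q0, q5}.
None of the earlier sets intersect F, but {q0, q5} does.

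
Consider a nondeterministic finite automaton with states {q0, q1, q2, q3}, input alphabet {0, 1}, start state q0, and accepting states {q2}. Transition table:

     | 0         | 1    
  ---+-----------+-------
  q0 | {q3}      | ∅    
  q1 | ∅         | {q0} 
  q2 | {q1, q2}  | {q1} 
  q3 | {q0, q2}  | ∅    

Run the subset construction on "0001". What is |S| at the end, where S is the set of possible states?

2

Start in {q0}.
Read '0': {q0} → {q3}.
Read '0': {q3} → {q0, q2}.
Read '0': {q0, q2} → {q1, q2, q3}.
Read '1': {q1, q2, q3} → {q0, q1}.
That set has 2 states.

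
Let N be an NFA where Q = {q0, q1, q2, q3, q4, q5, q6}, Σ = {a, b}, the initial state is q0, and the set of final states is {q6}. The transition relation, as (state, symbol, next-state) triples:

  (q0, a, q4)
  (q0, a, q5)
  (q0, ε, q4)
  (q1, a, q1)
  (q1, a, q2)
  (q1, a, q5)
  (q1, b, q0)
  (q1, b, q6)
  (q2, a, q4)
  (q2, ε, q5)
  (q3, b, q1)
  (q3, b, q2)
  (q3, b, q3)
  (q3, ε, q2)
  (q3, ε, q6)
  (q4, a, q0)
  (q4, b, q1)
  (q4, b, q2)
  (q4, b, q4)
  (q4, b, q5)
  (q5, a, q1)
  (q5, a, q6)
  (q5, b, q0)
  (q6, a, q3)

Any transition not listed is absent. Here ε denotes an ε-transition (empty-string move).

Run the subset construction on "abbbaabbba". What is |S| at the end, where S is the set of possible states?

7

Start: ε-closure({q0}) = {q0, q4}.
Read 'a': {q0, q4} → {q0, q4, q5}.
Read 'b': {q0, q4, q5} → {q0, q1, q2, q4, q5}.
Read 'b': {q0, q1, q2, q4, q5} → {q0, q1, q2, q4, q5, q6}.
Read 'b': {q0, q1, q2, q4, q5, q6} → {q0, q1, q2, q4, q5, q6}.
Read 'a': {q0, q1, q2, q4, q5, q6} → {q0, q1, q2, q3, q4, q5, q6}.
Read 'a': {q0, q1, q2, q3, q4, q5, q6} → {q0, q1, q2, q3, q4, q5, q6}.
Read 'b': {q0, q1, q2, q3, q4, q5, q6} → {q0, q1, q2, q3, q4, q5, q6}.
Read 'b': {q0, q1, q2, q3, q4, q5, q6} → {q0, q1, q2, q3, q4, q5, q6}.
Read 'b': {q0, q1, q2, q3, q4, q5, q6} → {q0, q1, q2, q3, q4, q5, q6}.
Read 'a': {q0, q1, q2, q3, q4, q5, q6} → {q0, q1, q2, q3, q4, q5, q6}.
That set has 7 states.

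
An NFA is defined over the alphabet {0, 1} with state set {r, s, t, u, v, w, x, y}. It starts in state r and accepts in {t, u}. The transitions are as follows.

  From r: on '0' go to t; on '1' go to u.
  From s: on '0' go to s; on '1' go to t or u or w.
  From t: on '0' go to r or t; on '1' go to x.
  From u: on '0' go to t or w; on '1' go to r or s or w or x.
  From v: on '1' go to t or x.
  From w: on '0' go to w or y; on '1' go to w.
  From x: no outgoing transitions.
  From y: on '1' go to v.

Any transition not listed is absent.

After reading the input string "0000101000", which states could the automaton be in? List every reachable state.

Start in {r}.
Read '0': r→{t}; now {t}.
Read '0': t→{r, t}; now {r, t}.
Read '0': r→{t}, t→{r, t}; now {r, t}.
Read '0': r→{t}, t→{r, t}; now {r, t}.
Read '1': r→{u}, t→{x}; now {u, x}.
Read '0': u→{t, w}, x→∅; now {t, w}.
Read '1': t→{x}, w→{w}; now {w, x}.
Read '0': w→{w, y}, x→∅; now {w, y}.
Read '0': w→{w, y}, y→∅; now {w, y}.
Read '0': w→{w, y}, y→∅; now {w, y}.

{w, y}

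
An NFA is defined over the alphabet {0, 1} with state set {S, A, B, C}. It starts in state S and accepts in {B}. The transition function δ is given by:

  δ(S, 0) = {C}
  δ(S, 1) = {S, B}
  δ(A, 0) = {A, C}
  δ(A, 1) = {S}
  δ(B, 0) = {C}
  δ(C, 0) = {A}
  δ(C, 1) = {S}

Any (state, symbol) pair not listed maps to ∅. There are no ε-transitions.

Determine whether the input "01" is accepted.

No

Start in {S}.
Read '0': {S} → {C}.
Read '1': {C} → {S}.
The final set {S} contains no accepting state.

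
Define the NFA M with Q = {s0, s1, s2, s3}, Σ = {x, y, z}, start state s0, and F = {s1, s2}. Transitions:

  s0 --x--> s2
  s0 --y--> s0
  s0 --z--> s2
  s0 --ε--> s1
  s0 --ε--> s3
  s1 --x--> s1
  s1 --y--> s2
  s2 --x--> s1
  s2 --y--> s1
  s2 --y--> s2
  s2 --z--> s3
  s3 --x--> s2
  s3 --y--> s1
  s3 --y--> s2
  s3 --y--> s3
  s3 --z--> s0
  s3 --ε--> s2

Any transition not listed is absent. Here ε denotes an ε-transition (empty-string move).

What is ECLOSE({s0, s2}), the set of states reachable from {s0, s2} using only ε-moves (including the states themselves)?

Begin with {s0, s2}.
ε-move s0 → s1; add s1.
ε-move s0 → s3; add s3.

{s0, s1, s2, s3}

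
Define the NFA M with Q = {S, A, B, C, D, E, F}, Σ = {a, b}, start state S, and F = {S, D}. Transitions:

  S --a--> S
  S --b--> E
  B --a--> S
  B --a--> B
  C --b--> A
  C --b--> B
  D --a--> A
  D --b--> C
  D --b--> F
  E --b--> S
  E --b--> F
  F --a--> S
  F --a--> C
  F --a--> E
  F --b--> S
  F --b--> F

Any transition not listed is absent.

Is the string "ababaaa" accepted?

No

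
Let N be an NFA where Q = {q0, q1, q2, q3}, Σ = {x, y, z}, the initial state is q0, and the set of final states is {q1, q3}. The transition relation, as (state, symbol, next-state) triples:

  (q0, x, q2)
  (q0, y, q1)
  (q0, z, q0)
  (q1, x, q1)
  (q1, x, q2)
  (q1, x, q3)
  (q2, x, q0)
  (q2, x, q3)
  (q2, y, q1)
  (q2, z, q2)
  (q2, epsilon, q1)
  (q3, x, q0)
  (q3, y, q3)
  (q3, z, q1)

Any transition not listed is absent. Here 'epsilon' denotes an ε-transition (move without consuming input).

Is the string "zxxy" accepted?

Start in {q0}.
Read 'z': q0→{q0}; now {q0}.
Read 'x': q0→{q2}; union {q2}; ε-closure = {q1, q2}.
Read 'x': q1→{q1, q2, q3}, q2→{q0, q3}; now {q0, q1, q2, q3}.
Read 'y': q0→{q1}, q1→∅, q2→{q1}, q3→{q3}; now {q1, q3}.
The final set {q1, q3} contains the accepting states q1, q3.

Yes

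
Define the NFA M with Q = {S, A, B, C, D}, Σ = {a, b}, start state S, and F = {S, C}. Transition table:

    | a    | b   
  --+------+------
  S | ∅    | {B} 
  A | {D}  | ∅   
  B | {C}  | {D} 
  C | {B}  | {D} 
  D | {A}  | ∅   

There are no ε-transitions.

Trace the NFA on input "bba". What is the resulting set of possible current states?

{A}

Start in {S}.
Read 'b': {S} → {B}.
Read 'b': {B} → {D}.
Read 'a': {D} → {A}.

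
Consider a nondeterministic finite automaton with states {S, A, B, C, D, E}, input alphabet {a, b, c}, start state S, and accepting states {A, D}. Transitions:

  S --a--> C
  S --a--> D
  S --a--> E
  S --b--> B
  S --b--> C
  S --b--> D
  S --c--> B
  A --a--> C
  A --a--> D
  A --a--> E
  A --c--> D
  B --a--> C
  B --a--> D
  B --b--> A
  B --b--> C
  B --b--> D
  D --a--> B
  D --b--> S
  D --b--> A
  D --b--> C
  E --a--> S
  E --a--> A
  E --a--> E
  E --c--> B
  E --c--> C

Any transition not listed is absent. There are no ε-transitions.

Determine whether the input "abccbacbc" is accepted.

Start in {S}.
Read 'a': {S} → {C, D, E}.
Read 'b': {C, D, E} → {S, A, C}.
Read 'c': {S, A, C} → {B, D}.
Read 'c': {B, D} → ∅.
The set is empty and remains empty for the remaining 5 symbols.
The final set ∅ contains no accepting state.

No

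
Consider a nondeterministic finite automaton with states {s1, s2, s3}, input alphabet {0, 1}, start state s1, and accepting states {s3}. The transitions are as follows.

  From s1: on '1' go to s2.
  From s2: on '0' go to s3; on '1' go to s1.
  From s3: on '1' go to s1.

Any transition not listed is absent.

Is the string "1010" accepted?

No

Start in {s1}.
Read '1': s1→{s2}; now {s2}.
Read '0': s2→{s3}; now {s3}.
Read '1': s3→{s1}; now {s1}.
Read '0': s1→∅; now ∅.
The final set ∅ contains no accepting state.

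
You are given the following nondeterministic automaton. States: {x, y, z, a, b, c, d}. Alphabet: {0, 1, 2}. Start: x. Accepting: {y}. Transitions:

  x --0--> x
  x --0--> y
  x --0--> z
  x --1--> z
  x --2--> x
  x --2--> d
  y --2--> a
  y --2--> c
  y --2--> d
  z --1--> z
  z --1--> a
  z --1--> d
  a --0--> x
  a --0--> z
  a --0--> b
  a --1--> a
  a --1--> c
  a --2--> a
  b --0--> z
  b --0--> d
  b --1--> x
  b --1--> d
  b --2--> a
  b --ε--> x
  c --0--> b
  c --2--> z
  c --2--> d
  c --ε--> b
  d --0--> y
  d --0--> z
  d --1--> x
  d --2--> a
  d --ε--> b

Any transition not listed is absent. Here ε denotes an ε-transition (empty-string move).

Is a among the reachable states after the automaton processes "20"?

Start in {x}.
Read '2': {x} → {x, b, d}.
Read '0': {x, b, d} → {x, y, z, b, d}.
State a is not in {x, y, z, b, d}.

No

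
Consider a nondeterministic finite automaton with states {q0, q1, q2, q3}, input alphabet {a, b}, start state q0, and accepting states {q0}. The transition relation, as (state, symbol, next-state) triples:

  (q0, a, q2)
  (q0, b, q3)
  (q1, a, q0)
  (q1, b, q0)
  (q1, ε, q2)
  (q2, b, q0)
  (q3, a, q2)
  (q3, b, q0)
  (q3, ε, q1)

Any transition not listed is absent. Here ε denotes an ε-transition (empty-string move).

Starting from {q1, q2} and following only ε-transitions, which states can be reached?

{q1, q2}

Begin with {q1, q2}.
No ε-moves leave this set, so the closure equals the set itself.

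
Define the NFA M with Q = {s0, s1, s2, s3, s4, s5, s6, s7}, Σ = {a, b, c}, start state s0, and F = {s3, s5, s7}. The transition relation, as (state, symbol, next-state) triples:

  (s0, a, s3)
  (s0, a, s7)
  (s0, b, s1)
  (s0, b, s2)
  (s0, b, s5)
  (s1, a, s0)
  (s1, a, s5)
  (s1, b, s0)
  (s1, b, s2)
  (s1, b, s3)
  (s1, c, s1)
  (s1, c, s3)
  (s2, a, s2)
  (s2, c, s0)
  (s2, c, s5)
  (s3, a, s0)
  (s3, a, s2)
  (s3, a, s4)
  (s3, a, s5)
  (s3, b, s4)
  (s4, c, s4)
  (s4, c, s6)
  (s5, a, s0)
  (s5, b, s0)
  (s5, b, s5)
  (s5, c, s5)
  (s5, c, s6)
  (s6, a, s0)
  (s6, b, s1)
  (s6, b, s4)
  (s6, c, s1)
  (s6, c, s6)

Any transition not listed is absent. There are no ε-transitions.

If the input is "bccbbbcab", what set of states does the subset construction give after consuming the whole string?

Start in {s0}.
Read 'b': s0→{s1, s2, s5}; now {s1, s2, s5}.
Read 'c': s1→{s1, s3}, s2→{s0, s5}, s5→{s5, s6}; now {s0, s1, s3, s5, s6}.
Read 'c': s0→∅, s1→{s1, s3}, s3→∅, s5→{s5, s6}, s6→{s1, s6}; now {s1, s3, s5, s6}.
Read 'b': s1→{s0, s2, s3}, s3→{s4}, s5→{s0, s5}, s6→{s1, s4}; now {s0, s1, s2, s3, s4, s5}.
Read 'b': s0→{s1, s2, s5}, s1→{s0, s2, s3}, s2→∅, s3→{s4}, s4→∅, s5→{s0, s5}; now {s0, s1, s2, s3, s4, s5}.
Read 'b': s0→{s1, s2, s5}, s1→{s0, s2, s3}, s2→∅, s3→{s4}, s4→∅, s5→{s0, s5}; now {s0, s1, s2, s3, s4, s5}.
Read 'c': s0→∅, s1→{s1, s3}, s2→{s0, s5}, s3→∅, s4→{s4, s6}, s5→{s5, s6}; now {s0, s1, s3, s4, s5, s6}.
Read 'a': s0→{s3, s7}, s1→{s0, s5}, s3→{s0, s2, s4, s5}, s4→∅, s5→{s0}, s6→{s0}; now {s0, s2, s3, s4, s5, s7}.
Read 'b': s0→{s1, s2, s5}, s2→∅, s3→{s4}, s4→∅, s5→{s0, s5}, s7→∅; now {s0, s1, s2, s4, s5}.

{s0, s1, s2, s4, s5}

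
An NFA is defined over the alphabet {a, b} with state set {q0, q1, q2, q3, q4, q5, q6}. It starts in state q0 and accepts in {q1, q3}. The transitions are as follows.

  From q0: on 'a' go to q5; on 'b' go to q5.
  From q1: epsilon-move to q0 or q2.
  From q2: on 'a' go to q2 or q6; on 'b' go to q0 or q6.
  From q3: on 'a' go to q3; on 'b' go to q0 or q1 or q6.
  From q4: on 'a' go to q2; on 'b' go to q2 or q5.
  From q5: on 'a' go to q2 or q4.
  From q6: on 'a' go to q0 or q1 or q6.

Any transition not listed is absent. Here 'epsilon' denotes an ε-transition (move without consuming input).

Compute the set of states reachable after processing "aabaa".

{q0, q1, q2, q4, q5, q6}

Start in {q0}.
Read 'a': q0→{q5}; now {q5}.
Read 'a': q5→{q2, q4}; now {q2, q4}.
Read 'b': q2→{q0, q6}, q4→{q2, q5}; now {q0, q2, q5, q6}.
Read 'a': q0→{q5}, q2→{q2, q6}, q5→{q2, q4}, q6→{q0, q1, q6}; now {q0, q1, q2, q4, q5, q6}.
Read 'a': q0→{q5}, q1→∅, q2→{q2, q6}, q4→{q2}, q5→{q2, q4}, q6→{q0, q1, q6}; now {q0, q1, q2, q4, q5, q6}.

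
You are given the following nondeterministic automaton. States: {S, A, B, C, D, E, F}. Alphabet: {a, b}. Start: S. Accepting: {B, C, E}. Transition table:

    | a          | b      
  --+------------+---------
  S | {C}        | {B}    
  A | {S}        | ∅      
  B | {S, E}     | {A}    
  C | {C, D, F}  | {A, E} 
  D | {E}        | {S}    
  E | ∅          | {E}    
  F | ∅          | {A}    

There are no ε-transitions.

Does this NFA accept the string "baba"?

Start in {S}.
Read 'b': S→{B}; now {B}.
Read 'a': B→{S, E}; now {S, E}.
Read 'b': S→{B}, E→{E}; now {B, E}.
Read 'a': B→{S, E}, E→∅; now {S, E}.
The final set {S, E} contains the accepting state E.

Yes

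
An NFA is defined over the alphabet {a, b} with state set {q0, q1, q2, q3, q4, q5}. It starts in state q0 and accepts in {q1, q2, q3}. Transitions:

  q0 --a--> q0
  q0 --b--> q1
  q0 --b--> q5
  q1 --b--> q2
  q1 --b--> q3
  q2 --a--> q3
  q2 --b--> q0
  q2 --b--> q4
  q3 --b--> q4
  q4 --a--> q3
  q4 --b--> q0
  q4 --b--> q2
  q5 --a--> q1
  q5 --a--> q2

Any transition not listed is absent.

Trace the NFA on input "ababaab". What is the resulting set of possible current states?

{q1, q5}

Start in {q0}.
Read 'a': {q0} → {q0}.
Read 'b': {q0} → {q1, q5}.
Read 'a': {q1, q5} → {q1, q2}.
Read 'b': {q1, q2} → {q0, q2, q3, q4}.
Read 'a': {q0, q2, q3, q4} → {q0, q3}.
Read 'a': {q0, q3} → {q0}.
Read 'b': {q0} → {q1, q5}.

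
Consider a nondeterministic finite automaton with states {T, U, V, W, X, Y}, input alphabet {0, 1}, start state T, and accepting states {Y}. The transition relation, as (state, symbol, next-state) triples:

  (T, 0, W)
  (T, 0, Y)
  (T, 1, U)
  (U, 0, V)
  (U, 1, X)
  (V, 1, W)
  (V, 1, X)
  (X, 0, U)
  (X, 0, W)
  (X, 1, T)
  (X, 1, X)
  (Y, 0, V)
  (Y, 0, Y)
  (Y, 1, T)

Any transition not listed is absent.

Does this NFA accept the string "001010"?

Yes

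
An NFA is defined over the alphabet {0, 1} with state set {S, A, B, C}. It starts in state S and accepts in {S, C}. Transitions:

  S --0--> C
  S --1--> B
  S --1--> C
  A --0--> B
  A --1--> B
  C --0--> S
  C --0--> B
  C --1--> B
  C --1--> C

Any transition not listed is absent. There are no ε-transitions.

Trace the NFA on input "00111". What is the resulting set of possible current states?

{B, C}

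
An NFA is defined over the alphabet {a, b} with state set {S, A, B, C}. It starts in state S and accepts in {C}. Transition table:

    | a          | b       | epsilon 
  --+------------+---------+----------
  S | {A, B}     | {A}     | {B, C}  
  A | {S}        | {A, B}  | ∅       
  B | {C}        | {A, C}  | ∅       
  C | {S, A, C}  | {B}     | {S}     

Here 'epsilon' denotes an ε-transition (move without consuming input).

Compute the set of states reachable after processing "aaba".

{S, A, B, C}

Start: ε-closure({S}) = {S, B, C}.
Read 'a': {S, B, C} → {S, A, B, C}.
Read 'a': {S, A, B, C} → {S, A, B, C}.
Read 'b': {S, A, B, C} → {S, A, B, C}.
Read 'a': {S, A, B, C} → {S, A, B, C}.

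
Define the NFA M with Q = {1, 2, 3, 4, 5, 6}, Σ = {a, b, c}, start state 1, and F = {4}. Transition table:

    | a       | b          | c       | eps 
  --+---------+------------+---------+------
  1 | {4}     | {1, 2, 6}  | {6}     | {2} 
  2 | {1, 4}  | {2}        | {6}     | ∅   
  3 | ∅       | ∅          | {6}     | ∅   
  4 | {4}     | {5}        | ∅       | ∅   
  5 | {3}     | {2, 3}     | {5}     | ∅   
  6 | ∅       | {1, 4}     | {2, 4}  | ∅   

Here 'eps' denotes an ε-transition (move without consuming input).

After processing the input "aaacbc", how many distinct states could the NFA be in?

1

Start: ε-closure({1}) = {1, 2}.
Read 'a': 1→{4}, 2→{1, 4}; union {1, 4}; ε-closure = {1, 2, 4}.
Read 'a': 1→{4}, 2→{1, 4}, 4→{4}; union {1, 4}; ε-closure = {1, 2, 4}.
Read 'a': 1→{4}, 2→{1, 4}, 4→{4}; union {1, 4}; ε-closure = {1, 2, 4}.
Read 'c': 1→{6}, 2→{6}, 4→∅; now {6}.
Read 'b': 6→{1, 4}; union {1, 4}; ε-closure = {1, 2, 4}.
Read 'c': 1→{6}, 2→{6}, 4→∅; now {6}.
That set has 1 state.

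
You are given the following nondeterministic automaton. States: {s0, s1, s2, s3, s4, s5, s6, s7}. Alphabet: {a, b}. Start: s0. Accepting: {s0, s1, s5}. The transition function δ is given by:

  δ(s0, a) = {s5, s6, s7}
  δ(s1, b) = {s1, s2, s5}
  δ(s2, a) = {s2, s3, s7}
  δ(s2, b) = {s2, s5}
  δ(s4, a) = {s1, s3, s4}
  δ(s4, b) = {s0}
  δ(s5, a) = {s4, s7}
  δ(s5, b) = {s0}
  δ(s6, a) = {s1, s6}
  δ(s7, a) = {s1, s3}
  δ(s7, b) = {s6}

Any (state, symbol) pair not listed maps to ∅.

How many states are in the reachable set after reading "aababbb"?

4

Start in {s0}.
Read 'a': {s0} → {s5, s6, s7}.
Read 'a': {s5, s6, s7} → {s1, s3, s4, s6, s7}.
Read 'b': {s1, s3, s4, s6, s7} → {s0, s1, s2, s5, s6}.
Read 'a': {s0, s1, s2, s5, s6} → {s1, s2, s3, s4, s5, s6, s7}.
Read 'b': {s1, s2, s3, s4, s5, s6, s7} → {s0, s1, s2, s5, s6}.
Read 'b': {s0, s1, s2, s5, s6} → {s0, s1, s2, s5}.
Read 'b': {s0, s1, s2, s5} → {s0, s1, s2, s5}.
That set has 4 states.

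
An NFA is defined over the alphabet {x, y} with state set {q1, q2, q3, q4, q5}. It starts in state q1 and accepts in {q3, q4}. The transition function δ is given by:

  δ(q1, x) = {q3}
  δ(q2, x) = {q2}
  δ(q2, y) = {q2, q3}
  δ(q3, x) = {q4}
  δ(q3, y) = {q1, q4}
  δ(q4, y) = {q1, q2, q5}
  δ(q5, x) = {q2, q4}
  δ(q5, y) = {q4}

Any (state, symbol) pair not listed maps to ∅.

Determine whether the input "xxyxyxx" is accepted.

Start in {q1}.
Read 'x': q1→{q3}; now {q3}.
Read 'x': q3→{q4}; now {q4}.
Read 'y': q4→{q1, q2, q5}; now {q1, q2, q5}.
Read 'x': q1→{q3}, q2→{q2}, q5→{q2, q4}; now {q2, q3, q4}.
Read 'y': q2→{q2, q3}, q3→{q1, q4}, q4→{q1, q2, q5}; now {q1, q2, q3, q4, q5}.
Read 'x': q1→{q3}, q2→{q2}, q3→{q4}, q4→∅, q5→{q2, q4}; now {q2, q3, q4}.
Read 'x': q2→{q2}, q3→{q4}, q4→∅; now {q2, q4}.
The final set {q2, q4} contains the accepting state q4.

Yes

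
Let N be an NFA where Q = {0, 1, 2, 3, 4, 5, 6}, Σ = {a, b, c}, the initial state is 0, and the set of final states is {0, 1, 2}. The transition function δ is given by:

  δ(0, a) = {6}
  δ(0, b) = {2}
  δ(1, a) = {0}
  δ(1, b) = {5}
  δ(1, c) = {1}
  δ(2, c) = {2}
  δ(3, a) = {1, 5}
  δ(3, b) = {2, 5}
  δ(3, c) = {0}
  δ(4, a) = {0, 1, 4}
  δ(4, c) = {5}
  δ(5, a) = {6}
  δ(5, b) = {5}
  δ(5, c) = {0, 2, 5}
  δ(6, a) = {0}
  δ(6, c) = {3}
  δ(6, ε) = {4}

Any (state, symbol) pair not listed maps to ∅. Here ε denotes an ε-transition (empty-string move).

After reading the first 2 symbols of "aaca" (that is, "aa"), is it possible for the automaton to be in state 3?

No

Start in {0}.
Read 'a': {0} → {4, 6}.
Read 'a': {4, 6} → {0, 1, 4}.
State 3 is not in {0, 1, 4}.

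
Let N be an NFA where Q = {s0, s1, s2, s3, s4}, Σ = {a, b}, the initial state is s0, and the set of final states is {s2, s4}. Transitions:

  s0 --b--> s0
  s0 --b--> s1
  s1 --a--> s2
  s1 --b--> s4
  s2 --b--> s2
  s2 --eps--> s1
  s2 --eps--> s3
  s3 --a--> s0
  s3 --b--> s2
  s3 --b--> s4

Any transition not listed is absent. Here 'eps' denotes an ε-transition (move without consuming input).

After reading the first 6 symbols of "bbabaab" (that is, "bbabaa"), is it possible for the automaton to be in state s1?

Start in {s0}.
Read 'b': s0→{s0, s1}; now {s0, s1}.
Read 'b': s0→{s0, s1}, s1→{s4}; now {s0, s1, s4}.
Read 'a': s0→∅, s1→{s2}, s4→∅; union {s2}; ε-closure = {s1, s2, s3}.
Read 'b': s1→{s4}, s2→{s2}, s3→{s2, s4}; union {s2, s4}; ε-closure = {s1, s2, s3, s4}.
Read 'a': s1→{s2}, s2→∅, s3→{s0}, s4→∅; union {s0, s2}; ε-closure = {s0, s1, s2, s3}.
Read 'a': s0→∅, s1→{s2}, s2→∅, s3→{s0}; union {s0, s2}; ε-closure = {s0, s1, s2, s3}.
State s1 is in {s0, s1, s2, s3}.

Yes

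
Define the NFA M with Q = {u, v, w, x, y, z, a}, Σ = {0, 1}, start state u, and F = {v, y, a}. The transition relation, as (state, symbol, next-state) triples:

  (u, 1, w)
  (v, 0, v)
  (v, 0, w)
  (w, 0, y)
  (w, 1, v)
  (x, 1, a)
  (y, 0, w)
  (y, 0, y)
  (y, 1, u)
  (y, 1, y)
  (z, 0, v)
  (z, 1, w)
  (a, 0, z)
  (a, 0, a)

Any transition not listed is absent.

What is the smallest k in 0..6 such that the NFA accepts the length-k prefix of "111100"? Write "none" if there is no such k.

Start in {u}.
Read '1': u→{w}; now {w}.
Read '1': w→{v}; now {v}.
None of the earlier sets intersect F, but {v} does.

2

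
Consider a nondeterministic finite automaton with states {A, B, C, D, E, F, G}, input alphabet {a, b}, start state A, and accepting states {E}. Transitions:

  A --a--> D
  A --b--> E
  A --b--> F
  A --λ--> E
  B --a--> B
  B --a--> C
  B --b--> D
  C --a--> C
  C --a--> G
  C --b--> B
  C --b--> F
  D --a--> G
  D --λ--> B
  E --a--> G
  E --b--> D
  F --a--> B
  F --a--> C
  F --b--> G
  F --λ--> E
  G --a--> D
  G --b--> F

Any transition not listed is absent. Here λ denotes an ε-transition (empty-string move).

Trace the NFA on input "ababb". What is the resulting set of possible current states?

Start: ε-closure({A}) = {A, E}.
Read 'a': {A, E} → {B, D, G}.
Read 'b': {B, D, G} → {B, D, E, F}.
Read 'a': {B, D, E, F} → {B, C, G}.
Read 'b': {B, C, G} → {B, D, E, F}.
Read 'b': {B, D, E, F} → {B, D, G}.

{B, D, G}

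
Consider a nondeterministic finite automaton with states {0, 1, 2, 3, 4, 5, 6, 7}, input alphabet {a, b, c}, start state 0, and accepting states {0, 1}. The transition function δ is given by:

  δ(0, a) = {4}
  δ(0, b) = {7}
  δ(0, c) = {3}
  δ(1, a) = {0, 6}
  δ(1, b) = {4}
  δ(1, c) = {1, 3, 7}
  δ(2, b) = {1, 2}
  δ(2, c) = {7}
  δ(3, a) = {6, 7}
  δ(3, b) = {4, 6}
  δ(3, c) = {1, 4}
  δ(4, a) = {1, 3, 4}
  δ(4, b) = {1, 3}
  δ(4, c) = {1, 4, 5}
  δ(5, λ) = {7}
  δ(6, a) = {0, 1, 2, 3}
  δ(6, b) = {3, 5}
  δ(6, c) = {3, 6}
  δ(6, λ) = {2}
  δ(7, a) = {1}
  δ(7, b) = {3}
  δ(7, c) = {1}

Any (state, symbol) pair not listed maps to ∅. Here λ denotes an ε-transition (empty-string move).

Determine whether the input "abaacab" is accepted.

Yes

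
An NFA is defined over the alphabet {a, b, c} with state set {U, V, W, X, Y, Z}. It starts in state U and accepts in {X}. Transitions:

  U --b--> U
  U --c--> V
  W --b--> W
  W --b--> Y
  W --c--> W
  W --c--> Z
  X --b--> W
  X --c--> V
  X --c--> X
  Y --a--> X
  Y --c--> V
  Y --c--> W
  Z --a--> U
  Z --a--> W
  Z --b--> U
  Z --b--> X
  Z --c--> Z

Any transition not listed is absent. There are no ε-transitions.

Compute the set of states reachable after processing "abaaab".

∅

Start in {U}.
Read 'a': {U} → ∅.
The set is empty and remains empty for the remaining 5 symbols.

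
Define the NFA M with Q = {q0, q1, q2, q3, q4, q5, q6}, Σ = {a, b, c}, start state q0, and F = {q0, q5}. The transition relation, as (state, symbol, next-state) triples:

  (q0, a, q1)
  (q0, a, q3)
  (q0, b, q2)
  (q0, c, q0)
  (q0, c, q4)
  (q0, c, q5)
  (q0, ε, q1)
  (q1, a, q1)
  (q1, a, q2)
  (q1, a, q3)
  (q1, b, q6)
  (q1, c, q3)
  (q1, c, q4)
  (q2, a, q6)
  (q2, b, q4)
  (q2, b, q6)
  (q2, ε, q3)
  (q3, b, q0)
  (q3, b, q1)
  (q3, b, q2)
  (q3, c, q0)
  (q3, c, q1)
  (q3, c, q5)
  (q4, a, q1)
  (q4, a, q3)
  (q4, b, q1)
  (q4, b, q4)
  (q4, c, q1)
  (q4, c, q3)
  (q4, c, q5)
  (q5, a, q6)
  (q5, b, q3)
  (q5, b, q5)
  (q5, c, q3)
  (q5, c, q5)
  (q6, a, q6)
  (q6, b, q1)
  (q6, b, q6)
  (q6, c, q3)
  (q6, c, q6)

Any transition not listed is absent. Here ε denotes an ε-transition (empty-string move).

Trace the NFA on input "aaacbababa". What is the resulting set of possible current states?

Start: ε-closure({q0}) = {q0, q1}.
Read 'a': q0→{q1, q3}, q1→{q1, q2, q3}; now {q1, q2, q3}.
Read 'a': q1→{q1, q2, q3}, q2→{q6}, q3→∅; now {q1, q2, q3, q6}.
Read 'a': q1→{q1, q2, q3}, q2→{q6}, q3→∅, q6→{q6}; now {q1, q2, q3, q6}.
Read 'c': q1→{q3, q4}, q2→∅, q3→{q0, q1, q5}, q6→{q3, q6}; now {q0, q1, q3, q4, q5, q6}.
Read 'b': q0→{q2}, q1→{q6}, q3→{q0, q1, q2}, q4→{q1, q4}, q5→{q3, q5}, q6→{q1, q6}; now {q0, q1, q2, q3, q4, q5, q6}.
Read 'a': q0→{q1, q3}, q1→{q1, q2, q3}, q2→{q6}, q3→∅, q4→{q1, q3}, q5→{q6}, q6→{q6}; now {q1, q2, q3, q6}.
Read 'b': q1→{q6}, q2→{q4, q6}, q3→{q0, q1, q2}, q6→{q1, q6}; union {q0, q1, q2, q4, q6}; ε-closure = {q0, q1, q2, q3, q4, q6}.
Read 'a': q0→{q1, q3}, q1→{q1, q2, q3}, q2→{q6}, q3→∅, q4→{q1, q3}, q6→{q6}; now {q1, q2, q3, q6}.
Read 'b': q1→{q6}, q2→{q4, q6}, q3→{q0, q1, q2}, q6→{q1, q6}; union {q0, q1, q2, q4, q6}; ε-closure = {q0, q1, q2, q3, q4, q6}.
Read 'a': q0→{q1, q3}, q1→{q1, q2, q3}, q2→{q6}, q3→∅, q4→{q1, q3}, q6→{q6}; now {q1, q2, q3, q6}.

{q1, q2, q3, q6}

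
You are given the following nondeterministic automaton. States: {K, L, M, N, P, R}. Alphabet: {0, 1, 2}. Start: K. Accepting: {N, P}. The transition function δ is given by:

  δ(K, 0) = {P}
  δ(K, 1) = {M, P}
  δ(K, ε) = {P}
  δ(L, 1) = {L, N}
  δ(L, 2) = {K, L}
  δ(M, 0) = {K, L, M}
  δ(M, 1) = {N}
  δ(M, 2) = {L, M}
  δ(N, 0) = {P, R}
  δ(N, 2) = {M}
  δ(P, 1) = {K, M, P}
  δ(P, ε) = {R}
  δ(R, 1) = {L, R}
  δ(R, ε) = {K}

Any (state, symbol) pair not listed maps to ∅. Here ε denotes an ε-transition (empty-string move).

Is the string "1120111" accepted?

Yes

Start: ε-closure({K}) = {K, P, R}.
Read '1': {K, P, R} → {K, L, M, P, R}.
Read '1': {K, L, M, P, R} → {K, L, M, N, P, R}.
Read '2': {K, L, M, N, P, R} → {K, L, M, P, R}.
Read '0': {K, L, M, P, R} → {K, L, M, P, R}.
Read '1': {K, L, M, P, R} → {K, L, M, N, P, R}.
Read '1': {K, L, M, N, P, R} → {K, L, M, N, P, R}.
Read '1': {K, L, M, N, P, R} → {K, L, M, N, P, R}.
The final set {K, L, M, N, P, R} contains the accepting states N, P.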